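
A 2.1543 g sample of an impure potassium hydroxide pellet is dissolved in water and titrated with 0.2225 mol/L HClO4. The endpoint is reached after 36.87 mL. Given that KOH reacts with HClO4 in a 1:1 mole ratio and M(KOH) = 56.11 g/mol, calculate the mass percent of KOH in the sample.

n(HClO4) = 0.2225 x 0.03687 = 0.008204 mol.
n(KOH) = 0.008204 / 1 = 0.008204 mol.
mass of KOH = 0.008204 x 56.11 = 0.4603 g.
% purity = 0.4603 / 2.1543 x 100 = 21.4%.

21.4%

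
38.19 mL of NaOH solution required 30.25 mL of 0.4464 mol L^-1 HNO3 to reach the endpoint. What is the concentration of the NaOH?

0.354 M

n(HNO3) delivered = 0.4464 x 0.03025 = 0.01350 mol.
For a 1:1 reaction, n(NaOH) = 0.01350 mol.
[NaOH] = 0.01350 mol / 0.03819 L = 0.354 M.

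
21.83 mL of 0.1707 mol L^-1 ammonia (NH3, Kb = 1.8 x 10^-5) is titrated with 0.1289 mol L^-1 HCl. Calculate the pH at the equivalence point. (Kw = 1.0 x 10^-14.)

n(NH3) = 0.1707 x 0.02183 = 0.003726 mol; V(HCl) at equivalence = 0.003726/0.1289 = 0.02891 L.
At equivalence the base is fully converted to NH4+; total volume = 0.05074 L, so [NH4+] = 0.003726/0.05074 = 0.07344 M.
Ka(NH4+) = Kw/Kb = 1.0e-14 / 1.8 x 10^-5 = 5.56e-10.
[H^+] = sqrt(Ka x [NH4+]) = sqrt(5.56e-10 x 0.07344) = 6.39e-6 M.
pH = -log(6.39e-6) = 5.19.

5.19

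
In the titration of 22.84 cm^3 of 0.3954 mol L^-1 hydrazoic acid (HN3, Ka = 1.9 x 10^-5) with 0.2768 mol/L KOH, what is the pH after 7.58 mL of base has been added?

Initial n(HN3) = 0.3954 x 0.02284 = 0.009031 mol.
n(KOH) added = 0.2768 x 0.007580 = 0.002098 mol, converting that many moles of HN3 to N3-.
Remaining n(HN3) = 0.006933 mol; n(N3-) = 0.002098 mol.
By Henderson-Hasselbalch, pH = pKa + log([A^-]/[HA]) = 4.72 + log(0.002098/0.006933) = 4.72 + (-0.52) = 4.20.

4.20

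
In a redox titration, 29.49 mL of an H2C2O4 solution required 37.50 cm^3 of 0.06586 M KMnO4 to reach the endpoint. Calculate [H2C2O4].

n(KMnO4) = 0.06586 x 0.03750 = 0.002470 mol.
From the balanced equation, 2 mol KMnO4 reacts with 5 mol H2C2O4, so n(H2C2O4) = 0.002470 x 5/2 = 0.006174 mol.
[H2C2O4] = 0.006174 / 0.02949 L = 0.209 M.

0.209 M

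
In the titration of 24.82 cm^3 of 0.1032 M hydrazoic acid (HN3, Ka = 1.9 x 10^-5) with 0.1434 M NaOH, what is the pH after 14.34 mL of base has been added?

Initial n(HN3) = 0.1032 x 0.02482 = 0.002561 mol.
n(NaOH) added = 0.1434 x 0.01434 = 0.002056 mol, converting that many moles of HN3 to N3-.
Remaining n(HN3) = 0.0005051 mol; n(N3-) = 0.002056 mol.
By Henderson-Hasselbalch, pH = pKa + log([A^-]/[HA]) = 4.72 + log(0.002056/0.0005051) = 4.72 + (+0.61) = 5.33.

5.33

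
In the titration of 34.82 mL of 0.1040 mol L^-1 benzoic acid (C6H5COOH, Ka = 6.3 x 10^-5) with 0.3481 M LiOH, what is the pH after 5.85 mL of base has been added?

Initial n(C6H5COOH) = 0.1040 x 0.03482 = 0.003621 mol.
n(LiOH) added = 0.3481 x 0.005850 = 0.002036 mol, converting that many moles of C6H5COOH to C6H5COO-.
Remaining n(C6H5COOH) = 0.001585 mol; n(C6H5COO-) = 0.002036 mol.
By Henderson-Hasselbalch, pH = pKa + log([A^-]/[HA]) = 4.20 + log(0.002036/0.001585) = 4.20 + (+0.11) = 4.31.

4.31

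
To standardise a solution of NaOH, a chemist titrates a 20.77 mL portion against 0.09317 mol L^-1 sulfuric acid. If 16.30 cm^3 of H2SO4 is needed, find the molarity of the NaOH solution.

0.146 M

n(H2SO4) delivered = 0.09317 x 0.01630 = 0.001519 mol.
The reaction is 2 NaOH + 1 H2SO4, so n(NaOH) = 0.001519 x 2/1 = 0.003037 mol.
[NaOH] = 0.003037 mol / 0.02077 L = 0.146 M.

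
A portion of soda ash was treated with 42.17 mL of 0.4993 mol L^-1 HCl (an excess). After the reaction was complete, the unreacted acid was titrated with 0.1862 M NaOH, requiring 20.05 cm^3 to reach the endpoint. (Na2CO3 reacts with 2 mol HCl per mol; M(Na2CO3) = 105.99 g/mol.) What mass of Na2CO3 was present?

Total n(HCl) added = 0.4993 x 0.04217 = 0.02106 mol.
n(NaOH) used = 0.1862 x 0.02005 = 0.003733 mol, which equals the excess n(HCl).
So n(HCl) consumed by the sample = 0.02106 - 0.003733 = 0.01732 mol.
n(Na2CO3) = 0.01732 / 2 = 0.008661 mol.
mass = 0.008661 mol x 105.99 g/mol = 0.918 g.

0.918 g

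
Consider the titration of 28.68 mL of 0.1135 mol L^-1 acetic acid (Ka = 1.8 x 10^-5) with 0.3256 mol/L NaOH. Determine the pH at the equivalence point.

8.83

n(CH3COOH) = 0.1135 x 0.02868 = 0.003255 mol; V(NaOH) at equivalence = 0.003255/0.3256 = 0.009997 L.
At equivalence all the acid is converted to CH3COO-; total volume = 0.02868 + 0.009997 = 0.03868 L, so [CH3COO-] = 0.003255/0.03868 = 0.08416 M.
Kb = Kw/Ka = 1.0e-14 / 1.8 x 10^-5 = 5.56e-10.
[OH^-] = sqrt(Kb x [CH3COO-]) = sqrt(5.56e-10 x 0.08416) = 6.84e-6 M.
pOH = 5.17, so pH = 14.00 - 5.17 = 8.83.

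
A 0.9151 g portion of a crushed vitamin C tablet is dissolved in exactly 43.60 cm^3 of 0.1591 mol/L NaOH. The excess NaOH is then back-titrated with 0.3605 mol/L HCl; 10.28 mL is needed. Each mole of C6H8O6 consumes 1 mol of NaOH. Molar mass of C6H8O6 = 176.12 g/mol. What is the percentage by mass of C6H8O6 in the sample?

Total n(NaOH) added = 0.1591 x 0.04360 = 0.006937 mol.
n(HCl) used = 0.3605 x 0.01028 = 0.003706 mol, which equals the excess n(NaOH).
So n(NaOH) consumed by the sample = 0.006937 - 0.003706 = 0.003231 mol.
n(C6H8O6) = 0.003231 / 1 = 0.003231 mol.
mass C6H8O6 = 0.003231 x 176.12 = 0.5690 g, so %C6H8O6 = 0.5690/0.9151 x 100 = 62.2%.

62.2%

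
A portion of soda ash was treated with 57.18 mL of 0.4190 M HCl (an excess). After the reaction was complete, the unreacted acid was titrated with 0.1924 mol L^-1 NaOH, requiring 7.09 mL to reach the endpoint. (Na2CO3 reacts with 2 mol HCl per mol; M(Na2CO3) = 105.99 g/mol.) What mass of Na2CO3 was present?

Total n(HCl) added = 0.4190 x 0.05718 = 0.02396 mol.
n(NaOH) used = 0.1924 x 0.007090 = 0.001364 mol, which equals the excess n(HCl).
So n(HCl) consumed by the sample = 0.02396 - 0.001364 = 0.02259 mol.
n(Na2CO3) = 0.02259 / 2 = 0.01130 mol.
mass = 0.01130 mol x 105.99 g/mol = 1.20 g.

1.20 g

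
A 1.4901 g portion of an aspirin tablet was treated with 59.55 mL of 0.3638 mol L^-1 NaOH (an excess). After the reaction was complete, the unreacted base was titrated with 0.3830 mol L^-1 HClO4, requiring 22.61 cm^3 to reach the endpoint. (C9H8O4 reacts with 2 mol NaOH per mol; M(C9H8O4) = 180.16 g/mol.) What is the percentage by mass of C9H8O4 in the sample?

Total n(NaOH) added = 0.3638 x 0.05955 = 0.02166 mol.
n(HClO4) used = 0.3830 x 0.02261 = 0.008660 mol, which equals the excess n(NaOH).
So n(NaOH) consumed by the sample = 0.02166 - 0.008660 = 0.01300 mol.
n(C9H8O4) = 0.01300 / 2 = 0.006502 mol.
mass C9H8O4 = 0.006502 x 180.16 = 1.171 g, so %C9H8O4 = 1.171/1.4901 x 100 = 78.6%.

78.6%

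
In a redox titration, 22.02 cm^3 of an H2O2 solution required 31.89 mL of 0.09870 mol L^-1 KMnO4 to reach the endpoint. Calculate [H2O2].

n(KMnO4) = 0.09870 x 0.03189 = 0.003148 mol.
From the balanced equation, 2 mol KMnO4 reacts with 5 mol H2O2, so n(H2O2) = 0.003148 x 5/2 = 0.007869 mol.
[H2O2] = 0.007869 / 0.02202 L = 0.357 M.

0.357 M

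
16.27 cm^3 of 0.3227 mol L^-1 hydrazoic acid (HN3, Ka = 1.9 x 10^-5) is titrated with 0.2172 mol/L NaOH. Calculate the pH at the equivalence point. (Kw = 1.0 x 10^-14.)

8.92

n(HN3) = 0.3227 x 0.01627 = 0.005250 mol; V(NaOH) at equivalence = 0.005250/0.2172 = 0.02417 L.
At equivalence all the acid is converted to N3-; total volume = 0.01627 + 0.02417 = 0.04044 L, so [N3-] = 0.005250/0.04044 = 0.1298 M.
Kb = Kw/Ka = 1.0e-14 / 1.9 x 10^-5 = 5.26e-10.
[OH^-] = sqrt(Kb x [N3-]) = sqrt(5.26e-10 x 0.1298) = 8.27e-6 M.
pOH = 5.08, so pH = 14.00 - 5.08 = 8.92.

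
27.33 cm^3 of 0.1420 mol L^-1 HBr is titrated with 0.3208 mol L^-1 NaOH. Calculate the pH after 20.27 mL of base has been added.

n(acid) = 0.1420 x 0.02733 = 0.003881 mol; n(NaOH) added = 0.3208 x 0.02027 = 0.006503 mol.
Base is in excess by 0.006503 - 0.003881 = 0.002622 mol in a total volume of 0.04760 L.
[OH^-] = 0.002622/0.04760 = 0.05508 M, so pOH = 1.26 and pH = 14.00 - 1.26 = 12.74.

12.74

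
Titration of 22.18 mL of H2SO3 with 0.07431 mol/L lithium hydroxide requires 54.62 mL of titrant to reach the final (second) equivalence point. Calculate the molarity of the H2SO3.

0.0915 M

n(LiOH) = 0.07431 x 0.05462 = 0.004059 mol.
At the final (second) equivalence point, 2 mol OH^- react per mol H2SO3, so n(H2SO3) = 0.004059 / 2 = 0.002029 mol.
[H2SO3] = 0.002029 / 0.02218 L = 0.0915 M.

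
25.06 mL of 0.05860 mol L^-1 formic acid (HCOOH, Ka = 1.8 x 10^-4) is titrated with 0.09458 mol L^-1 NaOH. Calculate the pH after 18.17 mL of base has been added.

n(acid) = 0.05860 x 0.02506 = 0.001469 mol; n(NaOH) added = 0.09458 x 0.01817 = 0.001719 mol.
Base is in excess by 0.001719 - 0.001469 = 0.0002500 mol in a total volume of 0.04323 L.
[OH^-] = 0.0002500/0.04323 = 0.005783 M, so pOH = 2.24 and pH = 14.00 - 2.24 = 11.76.

11.76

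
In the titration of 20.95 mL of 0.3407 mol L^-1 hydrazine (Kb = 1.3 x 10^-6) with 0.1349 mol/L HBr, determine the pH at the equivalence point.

n(N2H4) = 0.3407 x 0.02095 = 0.007138 mol; V(HBr) at equivalence = 0.007138/0.1349 = 0.05291 L.
At equivalence the base is fully converted to N2H5+; total volume = 0.07386 L, so [N2H5+] = 0.007138/0.07386 = 0.09664 M.
Ka(N2H5+) = Kw/Kb = 1.0e-14 / 1.3 x 10^-6 = 7.69e-9.
[H^+] = sqrt(Ka x [N2H5+]) = sqrt(7.69e-9 x 0.09664) = 2.73e-5 M.
pH = -log(2.73e-5) = 4.56.

4.56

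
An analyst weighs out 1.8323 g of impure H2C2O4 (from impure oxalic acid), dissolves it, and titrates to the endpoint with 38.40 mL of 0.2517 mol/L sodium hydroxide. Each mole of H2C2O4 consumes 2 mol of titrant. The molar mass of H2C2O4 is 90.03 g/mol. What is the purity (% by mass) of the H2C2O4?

23.7%

n(NaOH) = 0.2517 x 0.03840 = 0.009665 mol.
n(H2C2O4) = 0.009665 / 2 = 0.004833 mol.
mass of H2C2O4 = 0.004833 x 90.03 = 0.4351 g.
% purity = 0.4351 / 1.8323 x 100 = 23.7%.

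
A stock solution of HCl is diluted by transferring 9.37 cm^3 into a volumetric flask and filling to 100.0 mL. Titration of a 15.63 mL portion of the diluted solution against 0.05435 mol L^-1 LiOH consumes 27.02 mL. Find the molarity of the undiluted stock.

n(LiOH) = 0.05435 x 0.02702 = 0.001469 mol.
n(HCl) in the aliquot = 0.001469 mol.
[diluted HCl] = 0.001469 / 0.01563 = 0.09396 M.
Dilution factor = 100.0/9.370 = 10.67, so [stock] = 0.09396 x 10.67 = 1.00 M.

1.00 M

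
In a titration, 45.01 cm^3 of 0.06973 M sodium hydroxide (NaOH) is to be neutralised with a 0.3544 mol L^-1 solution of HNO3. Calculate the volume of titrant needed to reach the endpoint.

8.86 mL

n(NaOH) = 0.06973 mol/L x 0.04501 L = 0.003139 mol.
At equivalence n(HNO3) = n(NaOH) = 0.003139 mol.
V(HNO3) = 0.003139 / 0.3544 = 0.008856 L = 8.86 mL.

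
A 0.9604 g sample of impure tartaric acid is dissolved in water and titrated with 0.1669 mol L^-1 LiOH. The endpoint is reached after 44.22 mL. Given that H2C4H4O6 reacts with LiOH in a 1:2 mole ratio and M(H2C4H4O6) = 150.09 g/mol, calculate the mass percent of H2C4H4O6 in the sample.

57.7%

n(LiOH) = 0.1669 x 0.04422 = 0.007380 mol.
n(H2C4H4O6) = 0.007380 / 2 = 0.003690 mol.
mass of H2C4H4O6 = 0.003690 x 150.09 = 0.5539 g.
% purity = 0.5539 / 0.9604 x 100 = 57.7%.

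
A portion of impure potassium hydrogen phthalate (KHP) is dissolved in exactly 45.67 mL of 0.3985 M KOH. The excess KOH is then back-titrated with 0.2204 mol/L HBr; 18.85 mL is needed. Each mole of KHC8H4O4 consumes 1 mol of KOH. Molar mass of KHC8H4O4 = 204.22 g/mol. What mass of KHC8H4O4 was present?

2.87 g

Total n(KOH) added = 0.3985 x 0.04567 = 0.01820 mol.
n(HBr) used = 0.2204 x 0.01885 = 0.004155 mol, which equals the excess n(KOH).
So n(KOH) consumed by the sample = 0.01820 - 0.004155 = 0.01404 mol.
n(KHC8H4O4) = 0.01404 / 1 = 0.01404 mol.
mass = 0.01404 mol x 204.22 g/mol = 2.87 g.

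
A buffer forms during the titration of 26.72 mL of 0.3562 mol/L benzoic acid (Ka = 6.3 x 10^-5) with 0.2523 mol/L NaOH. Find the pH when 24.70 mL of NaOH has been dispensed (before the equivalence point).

4.48

Initial n(C6H5COOH) = 0.3562 x 0.02672 = 0.009518 mol.
n(NaOH) added = 0.2523 x 0.02470 = 0.006232 mol, converting that many moles of C6H5COOH to C6H5COO-.
Remaining n(C6H5COOH) = 0.003286 mol; n(C6H5COO-) = 0.006232 mol.
By Henderson-Hasselbalch, pH = pKa + log([A^-]/[HA]) = 4.20 + log(0.006232/0.003286) = 4.20 + (+0.28) = 4.48.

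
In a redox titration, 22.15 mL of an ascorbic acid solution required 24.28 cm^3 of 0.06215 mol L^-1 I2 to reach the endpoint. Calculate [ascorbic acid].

0.0681 M

n(I2) = 0.06215 x 0.02428 = 0.001509 mol.
From the balanced equation, 1 mol I2 reacts with 1 mol ascorbic acid, so n(ascorbic acid) = 0.001509 x 1/1 = 0.001509 mol.
[ascorbic acid] = 0.001509 / 0.02215 L = 0.0681 M.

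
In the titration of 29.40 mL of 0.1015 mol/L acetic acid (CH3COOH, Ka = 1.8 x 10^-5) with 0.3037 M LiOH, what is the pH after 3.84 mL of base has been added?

4.55

Initial n(CH3COOH) = 0.1015 x 0.02940 = 0.002984 mol.
n(LiOH) added = 0.3037 x 0.003840 = 0.001166 mol, converting that many moles of CH3COOH to CH3COO-.
Remaining n(CH3COOH) = 0.001818 mol; n(CH3COO-) = 0.001166 mol.
By Henderson-Hasselbalch, pH = pKa + log([A^-]/[HA]) = 4.74 + log(0.001166/0.001818) = 4.74 + (-0.19) = 4.55.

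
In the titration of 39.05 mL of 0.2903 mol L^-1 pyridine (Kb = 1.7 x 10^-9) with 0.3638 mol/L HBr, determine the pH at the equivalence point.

3.01

n(C5H5N) = 0.2903 x 0.03905 = 0.01134 mol; V(HBr) at equivalence = 0.01134/0.3638 = 0.03116 L.
At equivalence the base is fully converted to C5H5NH+; total volume = 0.07021 L, so [C5H5NH+] = 0.01134/0.07021 = 0.1615 M.
Ka(C5H5NH+) = Kw/Kb = 1.0e-14 / 1.7 x 10^-9 = 5.88e-6.
[H^+] = sqrt(Ka x [C5H5NH+]) = sqrt(5.88e-6 x 0.1615) = 0.000975 M.
pH = -log(0.000975) = 3.01.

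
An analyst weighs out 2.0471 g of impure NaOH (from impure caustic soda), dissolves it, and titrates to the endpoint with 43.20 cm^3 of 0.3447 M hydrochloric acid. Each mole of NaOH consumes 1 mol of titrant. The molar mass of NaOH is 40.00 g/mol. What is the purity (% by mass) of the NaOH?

n(HCl) = 0.3447 x 0.04320 = 0.01489 mol.
n(NaOH) = 0.01489 / 1 = 0.01489 mol.
mass of NaOH = 0.01489 x 40.00 = 0.5956 g.
% purity = 0.5956 / 2.0471 x 100 = 29.1%.

29.1%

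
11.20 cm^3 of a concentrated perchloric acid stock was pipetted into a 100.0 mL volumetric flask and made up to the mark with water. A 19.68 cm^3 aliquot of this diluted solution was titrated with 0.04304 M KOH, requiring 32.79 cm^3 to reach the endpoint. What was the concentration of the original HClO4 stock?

0.640 M

n(KOH) = 0.04304 x 0.03279 = 0.001411 mol.
n(HClO4) in the aliquot = 0.001411 mol.
[diluted HClO4] = 0.001411 / 0.01968 = 0.07171 M.
Dilution factor = 100.0/11.20 = 8.929, so [stock] = 0.07171 x 8.929 = 0.640 M.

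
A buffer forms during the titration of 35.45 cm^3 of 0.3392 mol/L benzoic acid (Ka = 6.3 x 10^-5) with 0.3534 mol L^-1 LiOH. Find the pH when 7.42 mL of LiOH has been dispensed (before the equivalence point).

Initial n(C6H5COOH) = 0.3392 x 0.03545 = 0.01202 mol.
n(LiOH) added = 0.3534 x 0.007420 = 0.002622 mol, converting that many moles of C6H5COOH to C6H5COO-.
Remaining n(C6H5COOH) = 0.009402 mol; n(C6H5COO-) = 0.002622 mol.
By Henderson-Hasselbalch, pH = pKa + log([A^-]/[HA]) = 4.20 + log(0.002622/0.009402) = 4.20 + (-0.55) = 3.65.

3.65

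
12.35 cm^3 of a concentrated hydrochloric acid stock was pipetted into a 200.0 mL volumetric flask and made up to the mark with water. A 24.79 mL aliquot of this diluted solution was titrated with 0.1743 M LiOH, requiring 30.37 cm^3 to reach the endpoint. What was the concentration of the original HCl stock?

3.46 M

n(LiOH) = 0.1743 x 0.03037 = 0.005293 mol.
n(HCl) in the aliquot = 0.005293 mol.
[diluted HCl] = 0.005293 / 0.02479 = 0.2135 M.
Dilution factor = 200.0/12.35 = 16.19, so [stock] = 0.2135 x 16.19 = 3.46 M.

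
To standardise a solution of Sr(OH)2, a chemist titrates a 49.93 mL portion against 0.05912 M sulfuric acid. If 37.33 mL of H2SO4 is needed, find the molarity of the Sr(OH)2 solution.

0.0442 M

n(H2SO4) delivered = 0.05912 x 0.03733 = 0.002207 mol.
For a 1:1 reaction, n(Sr(OH)2) = 0.002207 mol.
[Sr(OH)2] = 0.002207 mol / 0.04993 L = 0.0442 M.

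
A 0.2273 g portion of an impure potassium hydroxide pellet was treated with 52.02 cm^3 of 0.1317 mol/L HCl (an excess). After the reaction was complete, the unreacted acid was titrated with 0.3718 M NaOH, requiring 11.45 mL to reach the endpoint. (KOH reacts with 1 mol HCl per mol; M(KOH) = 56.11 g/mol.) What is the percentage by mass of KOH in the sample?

Total n(HCl) added = 0.1317 x 0.05202 = 0.006851 mol.
n(NaOH) used = 0.3718 x 0.01145 = 0.004257 mol, which equals the excess n(HCl).
So n(HCl) consumed by the sample = 0.006851 - 0.004257 = 0.002594 mol.
n(KOH) = 0.002594 / 1 = 0.002594 mol.
mass KOH = 0.002594 x 56.11 = 0.1455 g, so %KOH = 0.1455/0.2273 x 100 = 64.0%.

64.0%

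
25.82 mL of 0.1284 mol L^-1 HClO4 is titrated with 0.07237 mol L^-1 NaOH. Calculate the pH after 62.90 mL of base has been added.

n(acid) = 0.1284 x 0.02582 = 0.003315 mol; n(NaOH) added = 0.07237 x 0.06290 = 0.004552 mol.
Base is in excess by 0.004552 - 0.003315 = 0.001237 mol in a total volume of 0.08872 L.
[OH^-] = 0.001237/0.08872 = 0.01394 M, so pOH = 1.86 and pH = 14.00 - 1.86 = 12.14.

12.14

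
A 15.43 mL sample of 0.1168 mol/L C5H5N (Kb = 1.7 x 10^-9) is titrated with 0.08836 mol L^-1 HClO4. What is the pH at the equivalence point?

n(C5H5N) = 0.1168 x 0.01543 = 0.001802 mol; V(HClO4) at equivalence = 0.001802/0.08836 = 0.02040 L.
At equivalence the base is fully converted to C5H5NH+; total volume = 0.03583 L, so [C5H5NH+] = 0.001802/0.03583 = 0.05030 M.
Ka(C5H5NH+) = Kw/Kb = 1.0e-14 / 1.7 x 10^-9 = 5.88e-6.
[H^+] = sqrt(Ka x [C5H5NH+]) = sqrt(5.88e-6 x 0.05030) = 0.000544 M.
pH = -log(0.000544) = 3.26.

3.26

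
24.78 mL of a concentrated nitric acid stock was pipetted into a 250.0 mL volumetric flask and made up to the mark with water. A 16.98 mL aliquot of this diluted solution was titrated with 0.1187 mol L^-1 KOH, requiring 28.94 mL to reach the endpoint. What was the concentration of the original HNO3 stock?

2.04 M

n(KOH) = 0.1187 x 0.02894 = 0.003435 mol.
n(HNO3) in the aliquot = 0.003435 mol.
[diluted HNO3] = 0.003435 / 0.01698 = 0.2023 M.
Dilution factor = 250.0/24.78 = 10.09, so [stock] = 0.2023 x 10.09 = 2.04 M.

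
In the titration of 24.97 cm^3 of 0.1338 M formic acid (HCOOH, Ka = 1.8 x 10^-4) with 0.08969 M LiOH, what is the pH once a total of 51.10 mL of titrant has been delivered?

n(acid) = 0.1338 x 0.02497 = 0.003341 mol; n(LiOH) added = 0.08969 x 0.05110 = 0.004583 mol.
Base is in excess by 0.004583 - 0.003341 = 0.001242 mol in a total volume of 0.07607 L.
[OH^-] = 0.001242/0.07607 = 0.01633 M, so pOH = 1.79 and pH = 14.00 - 1.79 = 12.21.

12.21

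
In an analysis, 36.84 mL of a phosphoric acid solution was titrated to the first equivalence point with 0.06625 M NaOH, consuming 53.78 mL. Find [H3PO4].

0.0967 M

n(NaOH) = 0.06625 x 0.05378 = 0.003563 mol.
At the first equivalence point, 1 mol OH^- react per mol H3PO4, so n(H3PO4) = 0.003563 / 1 = 0.003563 mol.
[H3PO4] = 0.003563 / 0.03684 L = 0.0967 M.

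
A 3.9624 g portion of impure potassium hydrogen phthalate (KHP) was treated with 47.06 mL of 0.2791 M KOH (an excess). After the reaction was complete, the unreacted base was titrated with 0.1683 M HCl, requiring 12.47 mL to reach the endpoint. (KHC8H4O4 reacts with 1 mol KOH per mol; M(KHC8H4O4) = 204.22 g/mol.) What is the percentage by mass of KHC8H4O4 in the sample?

56.9%

Total n(KOH) added = 0.2791 x 0.04706 = 0.01313 mol.
n(HCl) used = 0.1683 x 0.01247 = 0.002099 mol, which equals the excess n(KOH).
So n(KOH) consumed by the sample = 0.01313 - 0.002099 = 0.01104 mol.
n(KHC8H4O4) = 0.01104 / 1 = 0.01104 mol.
mass KHC8H4O4 = 0.01104 x 204.22 = 2.254 g, so %KHC8H4O4 = 2.254/3.9624 x 100 = 56.9%.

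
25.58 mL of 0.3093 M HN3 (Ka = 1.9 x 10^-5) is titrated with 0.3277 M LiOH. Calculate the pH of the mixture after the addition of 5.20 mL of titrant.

4.16

Initial n(HN3) = 0.3093 x 0.02558 = 0.007912 mol.
n(LiOH) added = 0.3277 x 0.005200 = 0.001704 mol, converting that many moles of HN3 to N3-.
Remaining n(HN3) = 0.006208 mol; n(N3-) = 0.001704 mol.
By Henderson-Hasselbalch, pH = pKa + log([A^-]/[HA]) = 4.72 + log(0.001704/0.006208) = 4.72 + (-0.56) = 4.16.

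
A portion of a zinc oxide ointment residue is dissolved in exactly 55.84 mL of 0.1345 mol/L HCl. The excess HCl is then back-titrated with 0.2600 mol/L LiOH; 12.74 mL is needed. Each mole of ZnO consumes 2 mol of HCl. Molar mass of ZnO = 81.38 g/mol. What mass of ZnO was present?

0.171 g

Total n(HCl) added = 0.1345 x 0.05584 = 0.007510 mol.
n(LiOH) used = 0.2600 x 0.01274 = 0.003312 mol, which equals the excess n(HCl).
So n(HCl) consumed by the sample = 0.007510 - 0.003312 = 0.004198 mol.
n(ZnO) = 0.004198 / 2 = 0.002099 mol.
mass = 0.002099 mol x 81.38 g/mol = 0.171 g.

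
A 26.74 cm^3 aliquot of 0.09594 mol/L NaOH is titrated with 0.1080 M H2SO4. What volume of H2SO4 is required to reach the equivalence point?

11.9 mL

n(NaOH) = 0.09594 mol/L x 0.02674 L = 0.002565 mol.
The neutralisation is 2 NaOH : 1 H2SO4, so n(H2SO4) = 0.002565 x 1/2 = 0.001283 mol.
V(H2SO4) = 0.001283 / 0.1080 = 0.01188 L = 11.9 mL.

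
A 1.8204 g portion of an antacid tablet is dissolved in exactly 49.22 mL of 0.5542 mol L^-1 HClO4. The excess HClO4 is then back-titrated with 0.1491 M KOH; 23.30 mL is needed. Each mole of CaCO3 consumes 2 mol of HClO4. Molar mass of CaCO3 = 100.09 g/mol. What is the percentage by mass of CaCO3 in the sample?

Total n(HClO4) added = 0.5542 x 0.04922 = 0.02728 mol.
n(KOH) used = 0.1491 x 0.02330 = 0.003474 mol, which equals the excess n(HClO4).
So n(HClO4) consumed by the sample = 0.02728 - 0.003474 = 0.02380 mol.
n(CaCO3) = 0.02380 / 2 = 0.01190 mol.
mass CaCO3 = 0.01190 x 100.09 = 1.191 g, so %CaCO3 = 1.191/1.8204 x 100 = 65.4%.

65.4%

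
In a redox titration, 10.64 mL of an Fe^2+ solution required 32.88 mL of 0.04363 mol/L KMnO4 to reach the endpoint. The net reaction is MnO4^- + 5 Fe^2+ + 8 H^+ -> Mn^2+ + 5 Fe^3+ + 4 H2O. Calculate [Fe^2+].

0.674 M

n(KMnO4) = 0.04363 x 0.03288 = 0.001435 mol.
From the balanced equation, 1 mol KMnO4 reacts with 5 mol Fe^2+, so n(Fe^2+) = 0.001435 x 5/1 = 0.007173 mol.
[Fe^2+] = 0.007173 / 0.01064 L = 0.674 M.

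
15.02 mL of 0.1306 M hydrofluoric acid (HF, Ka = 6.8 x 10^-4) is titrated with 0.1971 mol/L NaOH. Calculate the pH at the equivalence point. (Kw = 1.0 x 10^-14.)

8.03

n(HF) = 0.1306 x 0.01502 = 0.001962 mol; V(NaOH) at equivalence = 0.001962/0.1971 = 0.009952 L.
At equivalence all the acid is converted to F-; total volume = 0.01502 + 0.009952 = 0.02497 L, so [F-] = 0.001962/0.02497 = 0.07855 M.
Kb = Kw/Ka = 1.0e-14 / 6.8 x 10^-4 = 1.47e-11.
[OH^-] = sqrt(Kb x [F-]) = sqrt(1.47e-11 x 0.07855) = 1.07e-6 M.
pOH = 5.97, so pH = 14.00 - 5.97 = 8.03.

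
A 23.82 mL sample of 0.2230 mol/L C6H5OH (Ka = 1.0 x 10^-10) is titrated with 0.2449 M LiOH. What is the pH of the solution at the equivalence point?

n(C6H5OH) = 0.2230 x 0.02382 = 0.005312 mol; V(LiOH) at equivalence = 0.005312/0.2449 = 0.02169 L.
At equivalence all the acid is converted to C6H5O-; total volume = 0.02382 + 0.02169 = 0.04551 L, so [C6H5O-] = 0.005312/0.04551 = 0.1167 M.
Kb = Kw/Ka = 1.0e-14 / 1.0 x 10^-10 = 0.000100.
[OH^-] = sqrt(Kb x [C6H5O-]) = sqrt(0.000100 x 0.1167) = 0.00342 M.
pOH = 2.47, so pH = 14.00 - 2.47 = 11.53.

11.53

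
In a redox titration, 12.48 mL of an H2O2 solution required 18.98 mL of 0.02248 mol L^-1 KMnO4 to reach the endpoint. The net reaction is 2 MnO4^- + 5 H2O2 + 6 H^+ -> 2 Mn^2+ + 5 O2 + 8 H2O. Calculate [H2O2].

n(KMnO4) = 0.02248 x 0.01898 = 0.0004267 mol.
From the balanced equation, 2 mol KMnO4 reacts with 5 mol H2O2, so n(H2O2) = 0.0004267 x 5/2 = 0.001067 mol.
[H2O2] = 0.001067 / 0.01248 L = 0.0855 M.

0.0855 M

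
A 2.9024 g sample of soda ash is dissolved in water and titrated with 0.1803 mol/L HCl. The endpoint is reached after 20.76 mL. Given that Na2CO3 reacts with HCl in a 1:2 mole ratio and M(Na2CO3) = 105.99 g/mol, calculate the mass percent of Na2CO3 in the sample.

6.83%

n(HCl) = 0.1803 x 0.02076 = 0.003743 mol.
n(Na2CO3) = 0.003743 / 2 = 0.001872 mol.
mass of Na2CO3 = 0.001872 x 105.99 = 0.1984 g.
% purity = 0.1984 / 2.9024 x 100 = 6.83%.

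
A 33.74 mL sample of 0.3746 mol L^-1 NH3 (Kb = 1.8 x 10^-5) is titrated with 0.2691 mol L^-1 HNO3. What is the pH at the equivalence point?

5.03

n(NH3) = 0.3746 x 0.03374 = 0.01264 mol; V(HNO3) at equivalence = 0.01264/0.2691 = 0.04697 L.
At equivalence the base is fully converted to NH4+; total volume = 0.08071 L, so [NH4+] = 0.01264/0.08071 = 0.1566 M.
Ka(NH4+) = Kw/Kb = 1.0e-14 / 1.8 x 10^-5 = 5.56e-10.
[H^+] = sqrt(Ka x [NH4+]) = sqrt(5.56e-10 x 0.1566) = 9.33e-6 M.
pH = -log(9.33e-6) = 5.03.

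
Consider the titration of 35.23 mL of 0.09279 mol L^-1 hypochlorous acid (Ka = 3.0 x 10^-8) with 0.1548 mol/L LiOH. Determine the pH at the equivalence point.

n(HClO) = 0.09279 x 0.03523 = 0.003269 mol; V(LiOH) at equivalence = 0.003269/0.1548 = 0.02112 L.
At equivalence all the acid is converted to ClO-; total volume = 0.03523 + 0.02112 = 0.05635 L, so [ClO-] = 0.003269/0.05635 = 0.05801 M.
Kb = Kw/Ka = 1.0e-14 / 3.0 x 10^-8 = 3.33e-7.
[OH^-] = sqrt(Kb x [ClO-]) = sqrt(3.33e-7 x 0.05801) = 0.000139 M.
pOH = 3.86, so pH = 14.00 - 3.86 = 10.14.

10.14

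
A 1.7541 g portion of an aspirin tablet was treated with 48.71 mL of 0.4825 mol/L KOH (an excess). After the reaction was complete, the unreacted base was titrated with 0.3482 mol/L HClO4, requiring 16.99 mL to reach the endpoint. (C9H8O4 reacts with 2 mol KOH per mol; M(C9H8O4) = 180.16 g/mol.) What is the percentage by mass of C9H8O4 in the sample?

Total n(KOH) added = 0.4825 x 0.04871 = 0.02350 mol.
n(HClO4) used = 0.3482 x 0.01699 = 0.005916 mol, which equals the excess n(KOH).
So n(KOH) consumed by the sample = 0.02350 - 0.005916 = 0.01759 mol.
n(C9H8O4) = 0.01759 / 2 = 0.008793 mol.
mass C9H8O4 = 0.008793 x 180.16 = 1.584 g, so %C9H8O4 = 1.584/1.7541 x 100 = 90.3%.

90.3%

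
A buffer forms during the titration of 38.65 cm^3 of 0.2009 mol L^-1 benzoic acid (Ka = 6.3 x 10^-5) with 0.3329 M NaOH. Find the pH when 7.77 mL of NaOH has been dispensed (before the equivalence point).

Initial n(C6H5COOH) = 0.2009 x 0.03865 = 0.007765 mol.
n(NaOH) added = 0.3329 x 0.007770 = 0.002587 mol, converting that many moles of C6H5COOH to C6H5COO-.
Remaining n(C6H5COOH) = 0.005178 mol; n(C6H5COO-) = 0.002587 mol.
By Henderson-Hasselbalch, pH = pKa + log([A^-]/[HA]) = 4.20 + log(0.002587/0.005178) = 4.20 + (-0.30) = 3.90.

3.90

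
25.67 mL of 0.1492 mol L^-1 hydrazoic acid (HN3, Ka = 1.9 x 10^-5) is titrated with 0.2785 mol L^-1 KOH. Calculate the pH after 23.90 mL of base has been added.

n(acid) = 0.1492 x 0.02567 = 0.003830 mol; n(KOH) added = 0.2785 x 0.02390 = 0.006656 mol.
Base is in excess by 0.006656 - 0.003830 = 0.002826 mol in a total volume of 0.04957 L.
[OH^-] = 0.002826/0.04957 = 0.05701 M, so pOH = 1.24 and pH = 14.00 - 1.24 = 12.76.

12.76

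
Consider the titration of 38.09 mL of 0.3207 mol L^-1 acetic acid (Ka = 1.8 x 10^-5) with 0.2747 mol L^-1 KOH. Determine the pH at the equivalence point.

8.96

n(CH3COOH) = 0.3207 x 0.03809 = 0.01222 mol; V(KOH) at equivalence = 0.01222/0.2747 = 0.04447 L.
At equivalence all the acid is converted to CH3COO-; total volume = 0.03809 + 0.04447 = 0.08256 L, so [CH3COO-] = 0.01222/0.08256 = 0.1480 M.
Kb = Kw/Ka = 1.0e-14 / 1.8 x 10^-5 = 5.56e-10.
[OH^-] = sqrt(Kb x [CH3COO-]) = sqrt(5.56e-10 x 0.1480) = 9.07e-6 M.
pOH = 5.04, so pH = 14.00 - 5.04 = 8.96.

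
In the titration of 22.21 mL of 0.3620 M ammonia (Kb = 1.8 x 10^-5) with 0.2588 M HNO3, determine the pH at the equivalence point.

5.04

n(NH3) = 0.3620 x 0.02221 = 0.008040 mol; V(HNO3) at equivalence = 0.008040/0.2588 = 0.03107 L.
At equivalence the base is fully converted to NH4+; total volume = 0.05328 L, so [NH4+] = 0.008040/0.05328 = 0.1509 M.
Ka(NH4+) = Kw/Kb = 1.0e-14 / 1.8 x 10^-5 = 5.56e-10.
[H^+] = sqrt(Ka x [NH4+]) = sqrt(5.56e-10 x 0.1509) = 9.16e-6 M.
pH = -log(9.16e-6) = 5.04.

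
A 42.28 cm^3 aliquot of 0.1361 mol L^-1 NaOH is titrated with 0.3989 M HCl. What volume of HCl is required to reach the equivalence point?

14.4 mL

n(NaOH) = 0.1361 mol/L x 0.04228 L = 0.005754 mol.
At equivalence n(HCl) = n(NaOH) = 0.005754 mol.
V(HCl) = 0.005754 / 0.3989 = 0.01443 L = 14.4 mL.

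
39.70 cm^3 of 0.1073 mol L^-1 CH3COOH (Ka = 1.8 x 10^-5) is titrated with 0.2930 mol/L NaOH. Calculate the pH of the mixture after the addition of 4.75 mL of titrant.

Initial n(CH3COOH) = 0.1073 x 0.03970 = 0.004260 mol.
n(NaOH) added = 0.2930 x 0.004750 = 0.001392 mol, converting that many moles of CH3COOH to CH3COO-.
Remaining n(CH3COOH) = 0.002868 mol; n(CH3COO-) = 0.001392 mol.
By Henderson-Hasselbalch, pH = pKa + log([A^-]/[HA]) = 4.74 + log(0.001392/0.002868) = 4.74 + (-0.31) = 4.43.

4.43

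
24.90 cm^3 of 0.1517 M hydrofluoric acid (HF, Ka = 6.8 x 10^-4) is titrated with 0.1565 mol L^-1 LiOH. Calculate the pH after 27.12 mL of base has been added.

11.95

n(acid) = 0.1517 x 0.02490 = 0.003777 mol; n(LiOH) added = 0.1565 x 0.02712 = 0.004244 mol.
Base is in excess by 0.004244 - 0.003777 = 0.0004669 mol in a total volume of 0.05202 L.
[OH^-] = 0.0004669/0.05202 = 0.008976 M, so pOH = 2.05 and pH = 14.00 - 2.05 = 11.95.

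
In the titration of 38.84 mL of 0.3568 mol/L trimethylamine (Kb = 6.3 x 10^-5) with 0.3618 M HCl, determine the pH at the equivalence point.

5.27

n((CH3)3N) = 0.3568 x 0.03884 = 0.01386 mol; V(HCl) at equivalence = 0.01386/0.3618 = 0.03830 L.
At equivalence the base is fully converted to (CH3)3NH+; total volume = 0.07714 L, so [(CH3)3NH+] = 0.01386/0.07714 = 0.1796 M.
Ka((CH3)3NH+) = Kw/Kb = 1.0e-14 / 6.3 x 10^-5 = 1.59e-10.
[H^+] = sqrt(Ka x [(CH3)3NH+]) = sqrt(1.59e-10 x 0.1796) = 5.34e-6 M.
pH = -log(5.34e-6) = 5.27.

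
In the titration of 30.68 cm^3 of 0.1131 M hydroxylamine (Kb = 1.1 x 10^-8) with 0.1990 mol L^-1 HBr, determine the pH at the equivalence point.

n(NH2OH) = 0.1131 x 0.03068 = 0.003470 mol; V(HBr) at equivalence = 0.003470/0.1990 = 0.01744 L.
At equivalence the base is fully converted to NH3OH+; total volume = 0.04812 L, so [NH3OH+] = 0.003470/0.04812 = 0.07211 M.
Ka(NH3OH+) = Kw/Kb = 1.0e-14 / 1.1 x 10^-8 = 9.09e-7.
[H^+] = sqrt(Ka x [NH3OH+]) = sqrt(9.09e-7 x 0.07211) = 0.000256 M.
pH = -log(0.000256) = 3.59.

3.59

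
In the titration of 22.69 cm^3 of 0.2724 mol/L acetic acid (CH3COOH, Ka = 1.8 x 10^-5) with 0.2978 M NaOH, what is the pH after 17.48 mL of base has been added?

5.47

Initial n(CH3COOH) = 0.2724 x 0.02269 = 0.006181 mol.
n(NaOH) added = 0.2978 x 0.01748 = 0.005206 mol, converting that many moles of CH3COOH to CH3COO-.
Remaining n(CH3COOH) = 0.0009752 mol; n(CH3COO-) = 0.005206 mol.
By Henderson-Hasselbalch, pH = pKa + log([A^-]/[HA]) = 4.74 + log(0.005206/0.0009752) = 4.74 + (+0.73) = 5.47.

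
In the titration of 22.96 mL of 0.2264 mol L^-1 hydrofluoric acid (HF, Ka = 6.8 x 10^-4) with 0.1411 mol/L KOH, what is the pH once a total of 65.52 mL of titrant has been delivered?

12.66

n(acid) = 0.2264 x 0.02296 = 0.005198 mol; n(KOH) added = 0.1411 x 0.06552 = 0.009245 mol.
Base is in excess by 0.009245 - 0.005198 = 0.004047 mol in a total volume of 0.08848 L.
[OH^-] = 0.004047/0.08848 = 0.04574 M, so pOH = 1.34 and pH = 14.00 - 1.34 = 12.66.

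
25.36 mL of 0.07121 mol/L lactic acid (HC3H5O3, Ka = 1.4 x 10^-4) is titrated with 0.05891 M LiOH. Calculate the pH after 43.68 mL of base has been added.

n(acid) = 0.07121 x 0.02536 = 0.001806 mol; n(LiOH) added = 0.05891 x 0.04368 = 0.002573 mol.
Base is in excess by 0.002573 - 0.001806 = 0.0007673 mol in a total volume of 0.06904 L.
[OH^-] = 0.0007673/0.06904 = 0.01111 M, so pOH = 1.95 and pH = 14.00 - 1.95 = 12.05.

12.05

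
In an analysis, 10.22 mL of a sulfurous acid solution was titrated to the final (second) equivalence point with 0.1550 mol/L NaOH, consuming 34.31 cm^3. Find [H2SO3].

n(NaOH) = 0.1550 x 0.03431 = 0.005318 mol.
At the final (second) equivalence point, 2 mol OH^- react per mol H2SO3, so n(H2SO3) = 0.005318 / 2 = 0.002659 mol.
[H2SO3] = 0.002659 / 0.01022 L = 0.260 M.

0.260 M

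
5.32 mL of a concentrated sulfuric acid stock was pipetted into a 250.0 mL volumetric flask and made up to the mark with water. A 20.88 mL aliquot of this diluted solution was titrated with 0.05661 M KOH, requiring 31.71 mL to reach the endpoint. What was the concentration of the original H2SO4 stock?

n(KOH) = 0.05661 x 0.03171 = 0.001795 mol.
n(H2SO4) in the aliquot = 0.001795 x 1/2 = 0.0008976 mol.
[diluted H2SO4] = 0.0008976 / 0.02088 = 0.04299 M.
Dilution factor = 250.0/5.320 = 46.99, so [stock] = 0.04299 x 46.99 = 2.02 M.

2.02 M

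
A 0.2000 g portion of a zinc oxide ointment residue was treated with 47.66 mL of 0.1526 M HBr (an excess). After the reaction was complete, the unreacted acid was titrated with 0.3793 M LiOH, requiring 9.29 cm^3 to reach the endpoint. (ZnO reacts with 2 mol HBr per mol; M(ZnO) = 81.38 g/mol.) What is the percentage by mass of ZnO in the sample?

Total n(HBr) added = 0.1526 x 0.04766 = 0.007273 mol.
n(LiOH) used = 0.3793 x 0.009290 = 0.003524 mol, which equals the excess n(HBr).
So n(HBr) consumed by the sample = 0.007273 - 0.003524 = 0.003749 mol.
n(ZnO) = 0.003749 / 2 = 0.001875 mol.
mass ZnO = 0.001875 x 81.38 = 0.1526 g, so %ZnO = 0.1526/0.2000 x 100 = 76.3%.

76.3%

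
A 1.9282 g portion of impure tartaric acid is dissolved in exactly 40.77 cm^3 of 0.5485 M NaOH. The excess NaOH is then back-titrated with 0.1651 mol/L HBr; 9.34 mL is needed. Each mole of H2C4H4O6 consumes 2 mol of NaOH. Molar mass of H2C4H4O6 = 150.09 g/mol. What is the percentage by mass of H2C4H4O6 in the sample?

Total n(NaOH) added = 0.5485 x 0.04077 = 0.02236 mol.
n(HBr) used = 0.1651 x 0.009340 = 0.001542 mol, which equals the excess n(NaOH).
So n(NaOH) consumed by the sample = 0.02236 - 0.001542 = 0.02082 mol.
n(H2C4H4O6) = 0.02082 / 2 = 0.01041 mol.
mass H2C4H4O6 = 0.01041 x 150.09 = 1.562 g, so %H2C4H4O6 = 1.562/1.9282 x 100 = 81.0%.

81.0%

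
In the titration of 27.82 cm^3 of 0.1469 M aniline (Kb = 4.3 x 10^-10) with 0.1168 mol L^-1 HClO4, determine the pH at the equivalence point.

n(C6H5NH2) = 0.1469 x 0.02782 = 0.004087 mol; V(HClO4) at equivalence = 0.004087/0.1168 = 0.03499 L.
At equivalence the base is fully converted to C6H5NH3+; total volume = 0.06281 L, so [C6H5NH3+] = 0.004087/0.06281 = 0.06507 M.
Ka(C6H5NH3+) = Kw/Kb = 1.0e-14 / 4.3 x 10^-10 = 2.33e-5.
[H^+] = sqrt(Ka x [C6H5NH3+]) = sqrt(2.33e-5 x 0.06507) = 0.00123 M.
pH = -log(0.00123) = 2.91.

2.91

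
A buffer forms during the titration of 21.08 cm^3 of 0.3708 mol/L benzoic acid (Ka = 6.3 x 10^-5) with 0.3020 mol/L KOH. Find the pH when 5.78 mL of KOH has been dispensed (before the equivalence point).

Initial n(C6H5COOH) = 0.3708 x 0.02108 = 0.007816 mol.
n(KOH) added = 0.3020 x 0.005780 = 0.001746 mol, converting that many moles of C6H5COOH to C6H5COO-.
Remaining n(C6H5COOH) = 0.006071 mol; n(C6H5COO-) = 0.001746 mol.
By Henderson-Hasselbalch, pH = pKa + log([A^-]/[HA]) = 4.20 + log(0.001746/0.006071) = 4.20 + (-0.54) = 3.66.

3.66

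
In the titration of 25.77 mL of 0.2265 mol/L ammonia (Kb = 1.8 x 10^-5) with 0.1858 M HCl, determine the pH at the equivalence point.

n(NH3) = 0.2265 x 0.02577 = 0.005837 mol; V(HCl) at equivalence = 0.005837/0.1858 = 0.03141 L.
At equivalence the base is fully converted to NH4+; total volume = 0.05718 L, so [NH4+] = 0.005837/0.05718 = 0.1021 M.
Ka(NH4+) = Kw/Kb = 1.0e-14 / 1.8 x 10^-5 = 5.56e-10.
[H^+] = sqrt(Ka x [NH4+]) = sqrt(5.56e-10 x 0.1021) = 7.53e-6 M.
pH = -log(7.53e-6) = 5.12.

5.12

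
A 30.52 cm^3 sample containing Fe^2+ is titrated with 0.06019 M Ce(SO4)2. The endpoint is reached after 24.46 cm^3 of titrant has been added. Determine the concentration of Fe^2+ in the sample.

0.0482 M

n(Ce(SO4)2) = 0.06019 x 0.02446 = 0.001472 mol.
From the balanced equation, 1 mol Ce(SO4)2 reacts with 1 mol Fe^2+, so n(Fe^2+) = 0.001472 x 1/1 = 0.001472 mol.
[Fe^2+] = 0.001472 / 0.03052 L = 0.0482 M.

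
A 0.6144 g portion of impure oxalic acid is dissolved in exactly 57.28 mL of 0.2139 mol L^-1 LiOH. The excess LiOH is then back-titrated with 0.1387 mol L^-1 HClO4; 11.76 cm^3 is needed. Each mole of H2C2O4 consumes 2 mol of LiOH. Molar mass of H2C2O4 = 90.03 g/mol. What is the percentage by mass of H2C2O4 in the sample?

Total n(LiOH) added = 0.2139 x 0.05728 = 0.01225 mol.
n(HClO4) used = 0.1387 x 0.01176 = 0.001631 mol, which equals the excess n(LiOH).
So n(LiOH) consumed by the sample = 0.01225 - 0.001631 = 0.01062 mol.
n(H2C2O4) = 0.01062 / 2 = 0.005311 mol.
mass H2C2O4 = 0.005311 x 90.03 = 0.4781 g, so %H2C2O4 = 0.4781/0.6144 x 100 = 77.8%.

77.8%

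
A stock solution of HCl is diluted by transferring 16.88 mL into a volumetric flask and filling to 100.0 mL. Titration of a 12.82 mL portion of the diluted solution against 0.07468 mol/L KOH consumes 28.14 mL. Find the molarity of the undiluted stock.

n(KOH) = 0.07468 x 0.02814 = 0.002101 mol.
n(HCl) in the aliquot = 0.002101 mol.
[diluted HCl] = 0.002101 / 0.01282 = 0.1639 M.
Dilution factor = 100.0/16.88 = 5.924, so [stock] = 0.1639 x 5.924 = 0.971 M.

0.971 M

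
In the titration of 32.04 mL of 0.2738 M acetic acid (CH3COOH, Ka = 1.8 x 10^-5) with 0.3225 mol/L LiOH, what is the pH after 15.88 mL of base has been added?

4.89

Initial n(CH3COOH) = 0.2738 x 0.03204 = 0.008773 mol.
n(LiOH) added = 0.3225 x 0.01588 = 0.005121 mol, converting that many moles of CH3COOH to CH3COO-.
Remaining n(CH3COOH) = 0.003651 mol; n(CH3COO-) = 0.005121 mol.
By Henderson-Hasselbalch, pH = pKa + log([A^-]/[HA]) = 4.74 + log(0.005121/0.003651) = 4.74 + (+0.15) = 4.89.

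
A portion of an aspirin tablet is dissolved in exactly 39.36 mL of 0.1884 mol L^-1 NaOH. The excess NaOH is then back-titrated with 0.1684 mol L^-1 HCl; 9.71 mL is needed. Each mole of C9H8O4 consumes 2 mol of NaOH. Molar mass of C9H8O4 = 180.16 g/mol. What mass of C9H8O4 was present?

Total n(NaOH) added = 0.1884 x 0.03936 = 0.007415 mol.
n(HCl) used = 0.1684 x 0.009710 = 0.001635 mol, which equals the excess n(NaOH).
So n(NaOH) consumed by the sample = 0.007415 - 0.001635 = 0.005780 mol.
n(C9H8O4) = 0.005780 / 2 = 0.002890 mol.
mass = 0.002890 mol x 180.16 g/mol = 0.521 g.

0.521 g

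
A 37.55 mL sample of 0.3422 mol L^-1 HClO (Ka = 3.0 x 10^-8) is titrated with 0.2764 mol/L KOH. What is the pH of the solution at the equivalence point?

n(HClO) = 0.3422 x 0.03755 = 0.01285 mol; V(KOH) at equivalence = 0.01285/0.2764 = 0.04649 L.
At equivalence all the acid is converted to ClO-; total volume = 0.03755 + 0.04649 = 0.08404 L, so [ClO-] = 0.01285/0.08404 = 0.1529 M.
Kb = Kw/Ka = 1.0e-14 / 3.0 x 10^-8 = 3.33e-7.
[OH^-] = sqrt(Kb x [ClO-]) = sqrt(3.33e-7 x 0.1529) = 0.000226 M.
pOH = 3.65, so pH = 14.00 - 3.65 = 10.35.

10.35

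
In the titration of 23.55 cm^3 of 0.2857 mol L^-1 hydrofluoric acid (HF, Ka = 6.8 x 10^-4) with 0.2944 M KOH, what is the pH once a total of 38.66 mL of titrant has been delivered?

n(acid) = 0.2857 x 0.02355 = 0.006728 mol; n(KOH) added = 0.2944 x 0.03866 = 0.01138 mol.
Base is in excess by 0.01138 - 0.006728 = 0.004653 mol in a total volume of 0.06221 L.
[OH^-] = 0.004653/0.06221 = 0.07480 M, so pOH = 1.13 and pH = 14.00 - 1.13 = 12.87.

12.87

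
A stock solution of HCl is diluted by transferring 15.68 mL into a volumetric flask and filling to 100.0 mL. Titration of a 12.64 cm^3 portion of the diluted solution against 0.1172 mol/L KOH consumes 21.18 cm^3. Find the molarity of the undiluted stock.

1.25 M

n(KOH) = 0.1172 x 0.02118 = 0.002482 mol.
n(HCl) in the aliquot = 0.002482 mol.
[diluted HCl] = 0.002482 / 0.01264 = 0.1964 M.
Dilution factor = 100.0/15.68 = 6.378, so [stock] = 0.1964 x 6.378 = 1.25 M.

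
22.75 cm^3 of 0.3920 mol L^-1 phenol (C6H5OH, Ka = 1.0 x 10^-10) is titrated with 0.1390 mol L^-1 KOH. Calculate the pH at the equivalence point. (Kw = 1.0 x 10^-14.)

11.51

n(C6H5OH) = 0.3920 x 0.02275 = 0.008918 mol; V(KOH) at equivalence = 0.008918/0.1390 = 0.06416 L.
At equivalence all the acid is converted to C6H5O-; total volume = 0.02275 + 0.06416 = 0.08691 L, so [C6H5O-] = 0.008918/0.08691 = 0.1026 M.
Kb = Kw/Ka = 1.0e-14 / 1.0 x 10^-10 = 0.000100.
[OH^-] = sqrt(Kb x [C6H5O-]) = sqrt(0.000100 x 0.1026) = 0.00320 M.
pOH = 2.49, so pH = 14.00 - 2.49 = 11.51.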